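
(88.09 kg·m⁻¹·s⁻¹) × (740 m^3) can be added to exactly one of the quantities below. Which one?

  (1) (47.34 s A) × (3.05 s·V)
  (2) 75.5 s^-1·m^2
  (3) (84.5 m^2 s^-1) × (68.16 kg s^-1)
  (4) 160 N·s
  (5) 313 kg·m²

Reference: [kg·m⁻¹·s⁻¹] · [m³] = kg·m²·s⁻¹.
Each option:
  (1) [s·A] · [kg·m²·s⁻²·A⁻¹] = kg·m²·s⁻¹  ← same
  (2) m²·s⁻¹
  (3) [m²·s⁻¹] · [kg·s⁻¹] = kg·m²·s⁻²
  (4) N·s = kg·m·s⁻²·s = kg·m·s⁻¹
  (5) kg·m²
Only (1) matches kg·m²·s⁻¹.

(1)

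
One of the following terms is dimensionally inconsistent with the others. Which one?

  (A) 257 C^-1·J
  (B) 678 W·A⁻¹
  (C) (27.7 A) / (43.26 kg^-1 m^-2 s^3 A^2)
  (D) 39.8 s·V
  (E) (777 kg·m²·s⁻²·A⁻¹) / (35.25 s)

In SI base units:
  (A) J·C⁻¹ = N·m·(s·A)⁻¹ = kg·m²·s⁻³·A⁻¹
  (B) W·A⁻¹ = J·s⁻¹·A⁻¹ = kg·m²·s⁻³·A⁻¹
  (C) [A] / [kg⁻¹·m⁻²·s³·A²] = kg·m²·s⁻³·A⁻¹
  (D) V·s = J·C⁻¹·s = kg·m²·s⁻²·A⁻¹
  (E) [kg·m²·s⁻²·A⁻¹] / [s] = kg·m²·s⁻³·A⁻¹
All reduce to kg·m²·s⁻³·A⁻¹ except (D), which is kg·m²·s⁻²·A⁻¹.

(D)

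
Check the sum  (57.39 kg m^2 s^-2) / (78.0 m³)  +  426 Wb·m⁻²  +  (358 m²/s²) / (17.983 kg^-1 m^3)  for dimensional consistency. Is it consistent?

In SI base units:
  (57.39 kg m^2 s^-2) / (78.0 m³):  [kg·m²·s⁻²] / [m³] = kg·m⁻¹·s⁻²
  426 Wb·m⁻²:  Wb·m⁻² = V·s·m⁻² = kg·s⁻²·A⁻¹
  (358 m²/s²) / (17.983 kg^-1 m^3):  [m²·s⁻²] / [kg⁻¹·m³] = kg·m⁻¹·s⁻²
The terms do not share a single dimension (kg·m⁻¹·s⁻² vs kg·s⁻²·A⁻¹).

No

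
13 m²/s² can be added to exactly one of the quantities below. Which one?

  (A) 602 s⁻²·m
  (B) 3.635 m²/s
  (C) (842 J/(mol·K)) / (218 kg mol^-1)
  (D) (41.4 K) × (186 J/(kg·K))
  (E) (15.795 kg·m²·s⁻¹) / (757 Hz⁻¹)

(D)

Reference: m²·s⁻².
Each option:
  (A) m·s⁻²
  (B) m²·s⁻¹
  (C) [kg·m²·s⁻²·K⁻¹·mol⁻¹] / [kg·mol⁻¹] = m²·s⁻²·K⁻¹
  (D) [K] · [m²·s⁻²·K⁻¹] = m²·s⁻²  ← same
  (E) [kg·m²·s⁻¹] / [s] = kg·m²·s⁻²
Only (D) matches m²·s⁻².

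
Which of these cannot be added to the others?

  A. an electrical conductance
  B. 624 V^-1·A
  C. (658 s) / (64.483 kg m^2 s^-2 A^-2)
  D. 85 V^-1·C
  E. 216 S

Reduce each to base SI dimensions:
  A. [electrical conductance] = kg⁻¹·m⁻²·s³·A²
  B. A·V⁻¹ = A·(J·C⁻¹)⁻¹ = kg⁻¹·m⁻²·s³·A²
  C. [s] / [kg·m²·s⁻²·A⁻²] = kg⁻¹·m⁻²·s³·A²
  D. C·V⁻¹ = s·A·(J·C⁻¹)⁻¹ = kg⁻¹·m⁻²·s⁴·A²
  E. S = Ω⁻¹ = kg⁻¹·m⁻²·s³·A²
All reduce to kg⁻¹·m⁻²·s³·A² except D., which is kg⁻¹·m⁻²·s⁴·A².

D.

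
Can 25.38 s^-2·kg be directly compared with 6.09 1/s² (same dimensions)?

No

In SI base units:
  25.38 s^-2·kg:  kg·s⁻²
  6.09 1/s²:  s⁻²
kg·s⁻² ≠ s⁻², so they cannot be added.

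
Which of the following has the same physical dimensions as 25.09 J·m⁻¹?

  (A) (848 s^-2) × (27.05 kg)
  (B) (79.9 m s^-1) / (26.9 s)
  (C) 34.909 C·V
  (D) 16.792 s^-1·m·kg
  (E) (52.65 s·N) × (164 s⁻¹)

Reference: J·m⁻¹ = N·m·m⁻¹ = kg·m·s⁻².
Each option:
  (A) [s⁻²] · [kg] = kg·s⁻²
  (B) [m·s⁻¹] / [s] = m·s⁻²
  (C) C·V = s·A·J·C⁻¹ = kg·m²·s⁻²
  (D) kg·m·s⁻¹
  (E) [kg·m·s⁻¹] · [s⁻¹] = kg·m·s⁻²  ← same
Only (E) matches kg·m·s⁻².

(E)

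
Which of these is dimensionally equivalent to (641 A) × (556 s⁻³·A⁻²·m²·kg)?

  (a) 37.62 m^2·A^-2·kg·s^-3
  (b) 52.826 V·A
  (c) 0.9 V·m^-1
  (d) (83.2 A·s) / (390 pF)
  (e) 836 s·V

Reference: [A] · [kg·m²·s⁻³·A⁻²] = kg·m²·s⁻³·A⁻¹.
Each option:
  (a) kg·m²·s⁻³·A⁻²
  (b) V·A = J·C⁻¹·A = kg·m²·s⁻³
  (c) V·m⁻¹ = J·C⁻¹·m⁻¹ = kg·m·s⁻³·A⁻¹
  (d) [s·A] / [kg⁻¹·m⁻²·s⁴·A²] = kg·m²·s⁻³·A⁻¹  ← same
  (e) V·s = J·C⁻¹·s = kg·m²·s⁻²·A⁻¹
Only (d) matches kg·m²·s⁻³·A⁻¹.

(d)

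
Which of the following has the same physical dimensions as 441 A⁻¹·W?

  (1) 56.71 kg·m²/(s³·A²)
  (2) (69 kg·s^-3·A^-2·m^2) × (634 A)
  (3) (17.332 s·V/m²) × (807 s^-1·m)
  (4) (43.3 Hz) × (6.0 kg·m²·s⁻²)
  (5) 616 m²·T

Reference: W·A⁻¹ = J·s⁻¹·A⁻¹ = kg·m²·s⁻³·A⁻¹.
Each option:
  (1) kg·m²·s⁻³·A⁻²
  (2) [kg·m²·s⁻³·A⁻²] · [A] = kg·m²·s⁻³·A⁻¹  ← same
  (3) [kg·s⁻²·A⁻¹] · [m·s⁻¹] = kg·m·s⁻³·A⁻¹
  (4) [s⁻¹] · [kg·m²·s⁻²] = kg·m²·s⁻³
  (5) T·m² = Wb·m⁻²·m² = kg·m²·s⁻²·A⁻¹
Only (2) matches kg·m²·s⁻³·A⁻¹.

(2)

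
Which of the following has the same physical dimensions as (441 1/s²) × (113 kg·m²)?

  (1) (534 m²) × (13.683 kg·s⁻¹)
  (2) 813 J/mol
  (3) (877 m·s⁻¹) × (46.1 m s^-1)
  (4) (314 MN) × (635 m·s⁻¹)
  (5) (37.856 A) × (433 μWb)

(5)

Reference: [s⁻²] · [kg·m²] = kg·m²·s⁻².
Each option:
  (1) [m²] · [kg·s⁻¹] = kg·m²·s⁻¹
  (2) J·mol⁻¹ = N·m·mol⁻¹ = kg·m²·s⁻²·mol⁻¹
  (3) [m·s⁻¹] · [m·s⁻¹] = m²·s⁻²
  (4) [kg·m·s⁻²] · [m·s⁻¹] = kg·m²·s⁻³
  (5) [A] · [kg·m²·s⁻²·A⁻¹] = kg·m²·s⁻²  ← same
Only (5) matches kg·m²·s⁻².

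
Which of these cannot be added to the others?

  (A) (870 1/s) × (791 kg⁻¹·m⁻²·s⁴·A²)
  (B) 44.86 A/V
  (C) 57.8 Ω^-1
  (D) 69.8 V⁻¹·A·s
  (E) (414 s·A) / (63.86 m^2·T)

Work out the base dimensions of each:
  (A) [s⁻¹] · [kg⁻¹·m⁻²·s⁴·A²] = kg⁻¹·m⁻²·s³·A²
  (B) A·V⁻¹ = A·(J·C⁻¹)⁻¹ = kg⁻¹·m⁻²·s³·A²
  (C) Ω⁻¹ = (V·A⁻¹)⁻¹ = kg⁻¹·m⁻²·s³·A²
  (D) A·s·V⁻¹ = A·s·(J·C⁻¹)⁻¹ = kg⁻¹·m⁻²·s⁴·A²
  (E) [s·A] / [kg·m²·s⁻²·A⁻¹] = kg⁻¹·m⁻²·s³·A²
All reduce to kg⁻¹·m⁻²·s³·A² except (D), which is kg⁻¹·m⁻²·s⁴·A².

(D)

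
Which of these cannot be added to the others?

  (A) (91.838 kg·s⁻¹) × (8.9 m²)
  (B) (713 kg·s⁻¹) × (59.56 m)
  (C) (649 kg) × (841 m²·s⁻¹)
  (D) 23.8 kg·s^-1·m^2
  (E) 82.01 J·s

(B)

Dimensions:
  (A) [kg·s⁻¹] · [m²] = kg·m²·s⁻¹
  (B) [kg·s⁻¹] · [m] = kg·m·s⁻¹
  (C) [kg] · [m²·s⁻¹] = kg·m²·s⁻¹
  (D) kg·m²·s⁻¹
  (E) J·s = N·m·s = kg·m²·s⁻¹
All reduce to kg·m²·s⁻¹ except (B), which is kg·m·s⁻¹.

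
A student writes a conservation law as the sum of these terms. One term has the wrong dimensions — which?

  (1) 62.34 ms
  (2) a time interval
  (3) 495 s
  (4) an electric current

(4)

Expand each in SI base units:
  (1) s
  (2) [time interval] = s
  (3) s
  (4) [electric current] = A
All reduce to s except (4), which is A.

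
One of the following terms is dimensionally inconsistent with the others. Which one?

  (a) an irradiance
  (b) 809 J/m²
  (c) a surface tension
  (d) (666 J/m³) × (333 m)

(a)

Reduce each to base SI dimensions:
  (a) [irradiance] = kg·s⁻³
  (b) J·m⁻² = N·m·m⁻² = kg·s⁻²
  (c) [surface tension] = kg·s⁻²
  (d) [kg·m⁻¹·s⁻²] · [m] = kg·s⁻²
All reduce to kg·s⁻² except (a), which is kg·s⁻³.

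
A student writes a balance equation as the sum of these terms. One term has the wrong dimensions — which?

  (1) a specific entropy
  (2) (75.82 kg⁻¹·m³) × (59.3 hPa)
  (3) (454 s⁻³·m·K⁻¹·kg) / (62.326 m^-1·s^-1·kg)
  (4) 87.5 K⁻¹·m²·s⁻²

(2)

Reduce each to base SI dimensions:
  (1) [specific entropy] = m²·s⁻²·K⁻¹
  (2) [kg⁻¹·m³] · [kg·m⁻¹·s⁻²] = m²·s⁻²
  (3) [kg·m·s⁻³·K⁻¹] / [kg·m⁻¹·s⁻¹] = m²·s⁻²·K⁻¹
  (4) m²·s⁻²·K⁻¹
All reduce to m²·s⁻²·K⁻¹ except (2), which is m²·s⁻².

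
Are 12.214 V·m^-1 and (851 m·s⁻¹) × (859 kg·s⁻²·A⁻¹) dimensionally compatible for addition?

Work out the base dimensions of each:
  12.214 V·m^-1:  V·m⁻¹ = J·C⁻¹·m⁻¹ = kg·m·s⁻³·A⁻¹
  (851 m·s⁻¹) × (859 kg·s⁻²·A⁻¹):  [m·s⁻¹] · [kg·s⁻²·A⁻¹] = kg·m·s⁻³·A⁻¹
Both are kg·m·s⁻³·A⁻¹, so they have the same dimensions and can be added.

Yes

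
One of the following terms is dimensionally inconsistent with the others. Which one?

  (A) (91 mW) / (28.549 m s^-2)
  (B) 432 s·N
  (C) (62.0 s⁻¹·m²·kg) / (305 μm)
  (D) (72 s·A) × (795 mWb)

Dimensions:
  (A) [kg·m²·s⁻³] / [m·s⁻²] = kg·m·s⁻¹
  (B) N·s = kg·m·s⁻²·s = kg·m·s⁻¹
  (C) [kg·m²·s⁻¹] / [m] = kg·m·s⁻¹
  (D) [s·A] · [kg·m²·s⁻²·A⁻¹] = kg·m²·s⁻¹
All reduce to kg·m·s⁻¹ except (D), which is kg·m²·s⁻¹.

(D)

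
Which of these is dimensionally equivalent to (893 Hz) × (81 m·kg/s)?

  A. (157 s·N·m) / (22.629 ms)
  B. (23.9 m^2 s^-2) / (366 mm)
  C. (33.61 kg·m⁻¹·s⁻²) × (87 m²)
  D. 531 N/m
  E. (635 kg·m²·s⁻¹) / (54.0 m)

C.

Reference: [s⁻¹] · [kg·m·s⁻¹] = kg·m·s⁻².
Each option:
  A. [kg·m²·s⁻¹] / [s] = kg·m²·s⁻²
  B. [m²·s⁻²] / [m] = m·s⁻²
  C. [kg·m⁻¹·s⁻²] · [m²] = kg·m·s⁻²  ← same
  D. N·m⁻¹ = kg·m·s⁻²·m⁻¹ = kg·s⁻²
  E. [kg·m²·s⁻¹] / [m] = kg·m·s⁻¹
Only C. matches kg·m·s⁻².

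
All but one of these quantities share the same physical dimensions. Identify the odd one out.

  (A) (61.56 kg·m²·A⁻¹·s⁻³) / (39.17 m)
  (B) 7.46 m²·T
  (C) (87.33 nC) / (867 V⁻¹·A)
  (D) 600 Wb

(A)

Expand each in SI base units:
  (A) [kg·m²·s⁻³·A⁻¹] / [m] = kg·m·s⁻³·A⁻¹
  (B) T·m² = Wb·m⁻²·m² = kg·m²·s⁻²·A⁻¹
  (C) [s·A] / [kg⁻¹·m⁻²·s³·A²] = kg·m²·s⁻²·A⁻¹
  (D) Wb = V·s = kg·m²·s⁻²·A⁻¹
All reduce to kg·m²·s⁻²·A⁻¹ except (A), which is kg·m·s⁻³·A⁻¹.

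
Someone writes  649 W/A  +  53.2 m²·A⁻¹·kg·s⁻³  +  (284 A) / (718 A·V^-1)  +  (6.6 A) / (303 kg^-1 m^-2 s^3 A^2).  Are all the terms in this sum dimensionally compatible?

Work out the base dimensions of each:
  649 W/A:  W·A⁻¹ = J·s⁻¹·A⁻¹ = kg·m²·s⁻³·A⁻¹
  53.2 m²·A⁻¹·kg·s⁻³:  kg·m²·s⁻³·A⁻¹
  (284 A) / (718 A·V^-1):  [A] / [kg⁻¹·m⁻²·s³·A²] = kg·m²·s⁻³·A⁻¹
  (6.6 A) / (303 kg^-1 m^-2 s^3 A^2):  [A] / [kg⁻¹·m⁻²·s³·A²] = kg·m²·s⁻³·A⁻¹
Every term reduces to kg·m²·s⁻³·A⁻¹.

Yes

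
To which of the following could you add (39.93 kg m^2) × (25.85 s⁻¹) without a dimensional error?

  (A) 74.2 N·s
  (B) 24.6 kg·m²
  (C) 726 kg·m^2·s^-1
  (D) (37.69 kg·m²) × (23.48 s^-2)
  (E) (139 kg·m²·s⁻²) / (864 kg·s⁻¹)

(C)

Reference: [kg·m²] · [s⁻¹] = kg·m²·s⁻¹.
Each option:
  (A) N·s = kg·m·s⁻²·s = kg·m·s⁻¹
  (B) kg·m²
  (C) kg·m²·s⁻¹  ← same
  (D) [kg·m²] · [s⁻²] = kg·m²·s⁻²
  (E) [kg·m²·s⁻²] / [kg·s⁻¹] = m²·s⁻¹
Only (C) matches kg·m²·s⁻¹.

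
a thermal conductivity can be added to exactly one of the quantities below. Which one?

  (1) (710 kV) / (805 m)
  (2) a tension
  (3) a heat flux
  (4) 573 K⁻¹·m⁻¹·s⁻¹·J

(4)

Reference: [thermal conductivity] = kg·m·s⁻³·K⁻¹.
Each option:
  (1) [kg·m²·s⁻³·A⁻¹] / [m] = kg·m·s⁻³·A⁻¹
  (2) [tension] = kg·m·s⁻²
  (3) [heat flux] = kg·s⁻³
  (4) J·s⁻¹·m⁻¹·K⁻¹ = N·m·s⁻¹·m⁻¹·K⁻¹ = kg·m·s⁻³·K⁻¹  ← same
Only (4) matches kg·m·s⁻³·K⁻¹.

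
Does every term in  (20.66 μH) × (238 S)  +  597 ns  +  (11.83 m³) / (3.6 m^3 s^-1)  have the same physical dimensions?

Dimensions:
  (20.66 μH) × (238 S):  [kg·m²·s⁻²·A⁻²] · [kg⁻¹·m⁻²·s³·A²] = s
  597 ns:  s
  (11.83 m³) / (3.6 m^3 s^-1):  [m³] / [m³·s⁻¹] = s
Every term reduces to s.

Yes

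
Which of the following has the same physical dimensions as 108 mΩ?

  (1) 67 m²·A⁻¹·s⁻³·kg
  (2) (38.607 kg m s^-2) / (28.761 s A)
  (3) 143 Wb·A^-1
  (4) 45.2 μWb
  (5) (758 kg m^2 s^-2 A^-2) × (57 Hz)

Reference: Ω = V·A⁻¹ = kg·m²·s⁻³·A⁻².
Each option:
  (1) kg·m²·s⁻³·A⁻¹
  (2) [kg·m·s⁻²] / [s·A] = kg·m·s⁻³·A⁻¹
  (3) Wb·A⁻¹ = V·s·A⁻¹ = kg·m²·s⁻²·A⁻²
  (4) Wb = V·s = kg·m²·s⁻²·A⁻¹
  (5) [kg·m²·s⁻²·A⁻²] · [s⁻¹] = kg·m²·s⁻³·A⁻²  ← same
Only (5) matches kg·m²·s⁻³·A⁻².

(5)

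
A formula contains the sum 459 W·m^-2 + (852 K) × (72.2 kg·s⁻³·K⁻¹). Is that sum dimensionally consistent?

Work out the base dimensions of each:
  459 W·m^-2:  W·m⁻² = J·s⁻¹·m⁻² = kg·s⁻³
  (852 K) × (72.2 kg·s⁻³·K⁻¹):  [K] · [kg·s⁻³·K⁻¹] = kg·s⁻³
Both are kg·s⁻³, so they have the same dimensions and can be added.

Yes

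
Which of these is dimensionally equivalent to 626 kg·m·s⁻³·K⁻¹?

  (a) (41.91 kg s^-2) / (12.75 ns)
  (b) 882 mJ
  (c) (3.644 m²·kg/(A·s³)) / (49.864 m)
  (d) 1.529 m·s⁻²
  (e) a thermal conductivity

(e)

Reference: kg·m·s⁻³·K⁻¹.
Each option:
  (a) [kg·s⁻²] / [s] = kg·s⁻³
  (b) J = N·m = kg·m²·s⁻²
  (c) [kg·m²·s⁻³·A⁻¹] / [m] = kg·m·s⁻³·A⁻¹
  (d) m·s⁻²
  (e) [thermal conductivity] = kg·m·s⁻³·K⁻¹  ← same
Only (e) matches kg·m·s⁻³·K⁻¹.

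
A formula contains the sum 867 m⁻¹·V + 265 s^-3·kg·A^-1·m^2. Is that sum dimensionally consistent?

Expand each in SI base units:
  867 m⁻¹·V:  V·m⁻¹ = J·C⁻¹·m⁻¹ = kg·m·s⁻³·A⁻¹
  265 s^-3·kg·A^-1·m^2:  kg·m²·s⁻³·A⁻¹
kg·m·s⁻³·A⁻¹ ≠ kg·m²·s⁻³·A⁻¹, so they cannot be added.

No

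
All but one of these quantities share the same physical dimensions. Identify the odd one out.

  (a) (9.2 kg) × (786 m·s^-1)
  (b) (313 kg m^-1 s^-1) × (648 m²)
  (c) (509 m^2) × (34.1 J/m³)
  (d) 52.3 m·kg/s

Reduce each to base SI dimensions:
  (a) [kg] · [m·s⁻¹] = kg·m·s⁻¹
  (b) [kg·m⁻¹·s⁻¹] · [m²] = kg·m·s⁻¹
  (c) [m²] · [kg·m⁻¹·s⁻²] = kg·m·s⁻²
  (d) kg·m·s⁻¹
All reduce to kg·m·s⁻¹ except (c), which is kg·m·s⁻².

(c)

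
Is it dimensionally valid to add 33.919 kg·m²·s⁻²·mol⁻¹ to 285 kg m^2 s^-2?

No

Reduce each to base SI dimensions:
  33.919 kg·m²·s⁻²·mol⁻¹:  kg·m²·s⁻²·mol⁻¹
  285 kg m^2 s^-2:  kg·m²·s⁻²
kg·m²·s⁻²·mol⁻¹ ≠ kg·m²·s⁻², so they cannot be added.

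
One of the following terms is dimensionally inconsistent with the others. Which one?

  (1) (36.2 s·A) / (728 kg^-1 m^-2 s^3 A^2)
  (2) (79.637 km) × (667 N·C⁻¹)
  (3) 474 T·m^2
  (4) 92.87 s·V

(2)

Expand each in SI base units:
  (1) [s·A] / [kg⁻¹·m⁻²·s³·A²] = kg·m²·s⁻²·A⁻¹
  (2) [m] · [kg·m·s⁻³·A⁻¹] = kg·m²·s⁻³·A⁻¹
  (3) T·m² = Wb·m⁻²·m² = kg·m²·s⁻²·A⁻¹
  (4) V·s = J·C⁻¹·s = kg·m²·s⁻²·A⁻¹
All reduce to kg·m²·s⁻²·A⁻¹ except (2), which is kg·m²·s⁻³·A⁻¹.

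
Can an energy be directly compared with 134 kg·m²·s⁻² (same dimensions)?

Dimensions:
  an energy:  [energy] = kg·m²·s⁻²
  134 kg·m²·s⁻²:  kg·m²·s⁻²
Both are kg·m²·s⁻², so they have the same dimensions and can be added.

Yes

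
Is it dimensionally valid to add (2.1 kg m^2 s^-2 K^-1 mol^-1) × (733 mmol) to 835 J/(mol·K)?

Dimensions:
  (2.1 kg m^2 s^-2 K^-1 mol^-1) × (733 mmol):  [kg·m²·s⁻²·K⁻¹·mol⁻¹] · [mol] = kg·m²·s⁻²·K⁻¹
  835 J/(mol·K):  J·mol⁻¹·K⁻¹ = N·m·mol⁻¹·K⁻¹ = kg·m²·s⁻²·K⁻¹·mol⁻¹
kg·m²·s⁻²·K⁻¹ ≠ kg·m²·s⁻²·K⁻¹·mol⁻¹, so they cannot be added.

No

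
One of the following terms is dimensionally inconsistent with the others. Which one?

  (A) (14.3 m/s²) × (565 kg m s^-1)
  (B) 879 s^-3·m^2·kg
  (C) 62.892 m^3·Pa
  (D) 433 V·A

(C)

Dimensions:
  (A) [m·s⁻²] · [kg·m·s⁻¹] = kg·m²·s⁻³
  (B) kg·m²·s⁻³
  (C) Pa·m³ = N·m⁻²·m³ = kg·m²·s⁻²
  (D) V·A = J·C⁻¹·A = kg·m²·s⁻³
All reduce to kg·m²·s⁻³ except (C), which is kg·m²·s⁻².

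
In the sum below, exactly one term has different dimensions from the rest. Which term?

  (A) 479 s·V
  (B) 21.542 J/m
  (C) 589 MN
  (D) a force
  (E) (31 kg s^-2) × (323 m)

(A)

In SI base units:
  (A) V·s = J·C⁻¹·s = kg·m²·s⁻²·A⁻¹
  (B) J·m⁻¹ = N·m·m⁻¹ = kg·m·s⁻²
  (C) N = kg·m·s⁻²
  (D) [force] = kg·m·s⁻²
  (E) [kg·s⁻²] · [m] = kg·m·s⁻²
All reduce to kg·m·s⁻² except (A), which is kg·m²·s⁻²·A⁻¹.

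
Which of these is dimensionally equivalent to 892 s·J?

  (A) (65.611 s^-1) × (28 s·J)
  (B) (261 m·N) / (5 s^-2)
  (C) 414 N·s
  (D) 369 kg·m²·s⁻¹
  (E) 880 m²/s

(D)

Reference: J·s = N·m·s = kg·m²·s⁻¹.
Each option:
  (A) [s⁻¹] · [kg·m²·s⁻¹] = kg·m²·s⁻²
  (B) [kg·m²·s⁻²] / [s⁻²] = kg·m²
  (C) N·s = kg·m·s⁻²·s = kg·m·s⁻¹
  (D) kg·m²·s⁻¹  ← same
  (E) m²·s⁻¹
Only (D) matches kg·m²·s⁻¹.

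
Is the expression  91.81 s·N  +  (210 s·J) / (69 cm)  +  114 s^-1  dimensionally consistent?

No

Expand each in SI base units:
  91.81 s·N:  N·s = kg·m·s⁻²·s = kg·m·s⁻¹
  (210 s·J) / (69 cm):  [kg·m²·s⁻¹] / [m] = kg·m·s⁻¹
  114 s^-1:  s⁻¹
The terms do not share a single dimension (kg·m·s⁻¹ vs s⁻¹).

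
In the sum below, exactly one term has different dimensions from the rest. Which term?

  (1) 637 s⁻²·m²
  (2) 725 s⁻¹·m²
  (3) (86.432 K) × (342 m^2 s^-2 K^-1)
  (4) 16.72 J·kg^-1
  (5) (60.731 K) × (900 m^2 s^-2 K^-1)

Reduce each to base SI dimensions:
  (1) m²·s⁻²
  (2) m²·s⁻¹
  (3) [K] · [m²·s⁻²·K⁻¹] = m²·s⁻²
  (4) J·kg⁻¹ = N·m·kg⁻¹ = m²·s⁻²
  (5) [K] · [m²·s⁻²·K⁻¹] = m²·s⁻²
All reduce to m²·s⁻² except (2), which is m²·s⁻¹.

(2)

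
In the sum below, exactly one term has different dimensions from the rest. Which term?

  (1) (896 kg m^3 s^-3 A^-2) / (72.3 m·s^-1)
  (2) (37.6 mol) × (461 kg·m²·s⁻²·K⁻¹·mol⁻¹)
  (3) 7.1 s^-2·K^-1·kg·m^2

(1)

Dimensions:
  (1) [kg·m³·s⁻³·A⁻²] / [m·s⁻¹] = kg·m²·s⁻²·A⁻²
  (2) [mol] · [kg·m²·s⁻²·K⁻¹·mol⁻¹] = kg·m²·s⁻²·K⁻¹
  (3) kg·m²·s⁻²·K⁻¹
All reduce to kg·m²·s⁻²·K⁻¹ except (1), which is kg·m²·s⁻²·A⁻².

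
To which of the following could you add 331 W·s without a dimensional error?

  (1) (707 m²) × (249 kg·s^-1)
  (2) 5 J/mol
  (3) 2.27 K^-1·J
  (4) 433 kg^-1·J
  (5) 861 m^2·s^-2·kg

Reference: W·s = J·s⁻¹·s = kg·m²·s⁻².
Each option:
  (1) [m²] · [kg·s⁻¹] = kg·m²·s⁻¹
  (2) J·mol⁻¹ = N·m·mol⁻¹ = kg·m²·s⁻²·mol⁻¹
  (3) J·K⁻¹ = N·m·K⁻¹ = kg·m²·s⁻²·K⁻¹
  (4) J·kg⁻¹ = N·m·kg⁻¹ = m²·s⁻²
  (5) kg·m²·s⁻²  ← same
Only (5) matches kg·m²·s⁻².

(5)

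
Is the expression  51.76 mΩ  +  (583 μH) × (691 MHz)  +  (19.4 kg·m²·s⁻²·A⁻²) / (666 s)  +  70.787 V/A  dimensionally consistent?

Expand each in SI base units:
  51.76 mΩ:  Ω = V·A⁻¹ = kg·m²·s⁻³·A⁻²
  (583 μH) × (691 MHz):  [kg·m²·s⁻²·A⁻²] · [s⁻¹] = kg·m²·s⁻³·A⁻²
  (19.4 kg·m²·s⁻²·A⁻²) / (666 s):  [kg·m²·s⁻²·A⁻²] / [s] = kg·m²·s⁻³·A⁻²
  70.787 V/A:  V·A⁻¹ = J·C⁻¹·A⁻¹ = kg·m²·s⁻³·A⁻²
Every term reduces to kg·m²·s⁻³·A⁻².

Yes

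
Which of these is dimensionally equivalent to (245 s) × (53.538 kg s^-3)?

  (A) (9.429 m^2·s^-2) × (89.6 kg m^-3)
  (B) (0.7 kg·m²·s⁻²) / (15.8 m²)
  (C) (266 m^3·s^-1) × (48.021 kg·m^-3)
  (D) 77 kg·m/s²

Reference: [s] · [kg·s⁻³] = kg·s⁻².
Each option:
  (A) [m²·s⁻²] · [kg·m⁻³] = kg·m⁻¹·s⁻²
  (B) [kg·m²·s⁻²] / [m²] = kg·s⁻²  ← same
  (C) [m³·s⁻¹] · [kg·m⁻³] = kg·s⁻¹
  (D) kg·m·s⁻²
Only (B) matches kg·s⁻².

(B)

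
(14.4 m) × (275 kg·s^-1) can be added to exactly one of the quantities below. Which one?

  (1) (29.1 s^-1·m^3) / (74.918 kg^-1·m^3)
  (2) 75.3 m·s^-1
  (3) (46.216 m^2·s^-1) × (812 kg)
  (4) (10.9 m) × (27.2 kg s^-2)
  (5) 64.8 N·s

Reference: [m] · [kg·s⁻¹] = kg·m·s⁻¹.
Each option:
  (1) [m³·s⁻¹] / [kg⁻¹·m³] = kg·s⁻¹
  (2) m·s⁻¹
  (3) [m²·s⁻¹] · [kg] = kg·m²·s⁻¹
  (4) [m] · [kg·s⁻²] = kg·m·s⁻²
  (5) N·s = kg·m·s⁻²·s = kg·m·s⁻¹  ← same
Only (5) matches kg·m·s⁻¹.

(5)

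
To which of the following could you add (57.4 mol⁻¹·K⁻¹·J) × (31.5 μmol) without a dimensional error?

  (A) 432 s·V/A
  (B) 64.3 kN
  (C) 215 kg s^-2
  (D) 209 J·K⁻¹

Reference: [kg·m²·s⁻²·K⁻¹·mol⁻¹] · [mol] = kg·m²·s⁻²·K⁻¹.
Each option:
  (A) V·s·A⁻¹ = J·C⁻¹·s·A⁻¹ = kg·m²·s⁻²·A⁻²
  (B) N = kg·m·s⁻²
  (C) kg·s⁻²
  (D) J·K⁻¹ = N·m·K⁻¹ = kg·m²·s⁻²·K⁻¹  ← same
Only (D) matches kg·m²·s⁻²·K⁻¹.

(D)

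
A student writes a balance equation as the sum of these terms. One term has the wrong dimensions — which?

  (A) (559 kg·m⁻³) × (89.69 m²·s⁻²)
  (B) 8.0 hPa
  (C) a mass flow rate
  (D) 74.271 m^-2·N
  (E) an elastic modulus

Expand each in SI base units:
  (A) [kg·m⁻³] · [m²·s⁻²] = kg·m⁻¹·s⁻²
  (B) Pa = N·m⁻² = kg·m⁻¹·s⁻²
  (C) [mass flow rate] = kg·s⁻¹
  (D) N·m⁻² = kg·m·s⁻²·m⁻² = kg·m⁻¹·s⁻²
  (E) [elastic modulus] = kg·m⁻¹·s⁻²
All reduce to kg·m⁻¹·s⁻² except (C), which is kg·s⁻¹.

(C)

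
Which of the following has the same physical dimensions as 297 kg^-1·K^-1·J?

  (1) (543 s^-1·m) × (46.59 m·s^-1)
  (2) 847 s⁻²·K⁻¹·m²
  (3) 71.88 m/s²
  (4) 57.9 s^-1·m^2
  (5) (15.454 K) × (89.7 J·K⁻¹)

Reference: J·kg⁻¹·K⁻¹ = N·m·kg⁻¹·K⁻¹ = m²·s⁻²·K⁻¹.
Each option:
  (1) [m·s⁻¹] · [m·s⁻¹] = m²·s⁻²
  (2) m²·s⁻²·K⁻¹  ← same
  (3) m·s⁻²
  (4) m²·s⁻¹
  (5) [K] · [kg·m²·s⁻²·K⁻¹] = kg·m²·s⁻²
Only (2) matches m²·s⁻²·K⁻¹.

(2)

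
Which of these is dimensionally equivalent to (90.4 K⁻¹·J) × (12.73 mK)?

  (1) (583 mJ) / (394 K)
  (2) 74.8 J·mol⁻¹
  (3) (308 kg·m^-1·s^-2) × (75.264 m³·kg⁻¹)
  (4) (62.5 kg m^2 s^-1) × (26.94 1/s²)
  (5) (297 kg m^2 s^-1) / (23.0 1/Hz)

Reference: [kg·m²·s⁻²·K⁻¹] · [K] = kg·m²·s⁻².
Each option:
  (1) [kg·m²·s⁻²] / [K] = kg·m²·s⁻²·K⁻¹
  (2) J·mol⁻¹ = N·m·mol⁻¹ = kg·m²·s⁻²·mol⁻¹
  (3) [kg·m⁻¹·s⁻²] · [kg⁻¹·m³] = m²·s⁻²
  (4) [kg·m²·s⁻¹] · [s⁻²] = kg·m²·s⁻³
  (5) [kg·m²·s⁻¹] / [s] = kg·m²·s⁻²  ← same
Only (5) matches kg·m²·s⁻².

(5)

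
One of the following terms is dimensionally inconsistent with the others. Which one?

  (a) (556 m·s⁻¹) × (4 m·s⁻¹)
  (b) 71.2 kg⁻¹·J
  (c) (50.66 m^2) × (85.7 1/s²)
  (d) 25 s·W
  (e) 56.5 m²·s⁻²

Work out the base dimensions of each:
  (a) [m·s⁻¹] · [m·s⁻¹] = m²·s⁻²
  (b) J·kg⁻¹ = N·m·kg⁻¹ = m²·s⁻²
  (c) [m²] · [s⁻²] = m²·s⁻²
  (d) W·s = J·s⁻¹·s = kg·m²·s⁻²
  (e) m²·s⁻²
All reduce to m²·s⁻² except (d), which is kg·m²·s⁻².

(d)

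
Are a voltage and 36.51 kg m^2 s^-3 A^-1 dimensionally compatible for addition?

Expand each in SI base units:
  a voltage:  [voltage] = kg·m²·s⁻³·A⁻¹
  36.51 kg m^2 s^-3 A^-1:  kg·m²·s⁻³·A⁻¹
Both are kg·m²·s⁻³·A⁻¹, so they have the same dimensions and can be added.

Yes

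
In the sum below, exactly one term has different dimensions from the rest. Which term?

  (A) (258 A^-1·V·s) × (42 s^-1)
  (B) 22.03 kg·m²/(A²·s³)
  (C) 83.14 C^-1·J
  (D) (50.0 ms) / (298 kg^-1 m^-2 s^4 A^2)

Work out the base dimensions of each:
  (A) [kg·m²·s⁻²·A⁻²] · [s⁻¹] = kg·m²·s⁻³·A⁻²
  (B) kg·m²·s⁻³·A⁻²
  (C) J·C⁻¹ = N·m·(s·A)⁻¹ = kg·m²·s⁻³·A⁻¹
  (D) [s] / [kg⁻¹·m⁻²·s⁴·A²] = kg·m²·s⁻³·A⁻²
All reduce to kg·m²·s⁻³·A⁻² except (C), which is kg·m²·s⁻³·A⁻¹.

(C)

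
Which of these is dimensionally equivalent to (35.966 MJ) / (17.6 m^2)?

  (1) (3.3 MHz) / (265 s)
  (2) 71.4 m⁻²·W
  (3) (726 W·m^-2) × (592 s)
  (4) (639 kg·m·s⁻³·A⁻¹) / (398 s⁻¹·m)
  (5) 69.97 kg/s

(3)

Reference: [kg·m²·s⁻²] / [m²] = kg·s⁻².
Each option:
  (1) [s⁻¹] / [s] = s⁻²
  (2) W·m⁻² = J·s⁻¹·m⁻² = kg·s⁻³
  (3) [kg·s⁻³] · [s] = kg·s⁻²  ← same
  (4) [kg·m·s⁻³·A⁻¹] / [m·s⁻¹] = kg·s⁻²·A⁻¹
  (5) kg·s⁻¹
Only (3) matches kg·s⁻².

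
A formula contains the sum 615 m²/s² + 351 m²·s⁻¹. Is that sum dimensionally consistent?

Work out the base dimensions of each:
  615 m²/s²:  m²·s⁻²
  351 m²·s⁻¹:  m²·s⁻¹
m²·s⁻² ≠ m²·s⁻¹, so they cannot be added.

No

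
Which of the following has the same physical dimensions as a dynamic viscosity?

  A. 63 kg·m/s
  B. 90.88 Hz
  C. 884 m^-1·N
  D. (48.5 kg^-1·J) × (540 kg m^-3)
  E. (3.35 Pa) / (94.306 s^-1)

E.

Reference: [dynamic viscosity] = kg·m⁻¹·s⁻¹.
Each option:
  A. kg·m·s⁻¹
  B. Hz = s⁻¹
  C. N·m⁻¹ = kg·m·s⁻²·m⁻¹ = kg·s⁻²
  D. [m²·s⁻²] · [kg·m⁻³] = kg·m⁻¹·s⁻²
  E. [kg·m⁻¹·s⁻²] / [s⁻¹] = kg·m⁻¹·s⁻¹  ← same
Only E. matches kg·m⁻¹·s⁻¹.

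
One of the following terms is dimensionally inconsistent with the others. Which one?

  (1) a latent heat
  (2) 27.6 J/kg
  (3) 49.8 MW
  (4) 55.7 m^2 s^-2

(3)

Reduce each to base SI dimensions:
  (1) [latent heat] = m²·s⁻²
  (2) J·kg⁻¹ = N·m·kg⁻¹ = m²·s⁻²
  (3) W = J·s⁻¹ = kg·m²·s⁻³
  (4) m²·s⁻²
All reduce to m²·s⁻² except (3), which is kg·m²·s⁻³.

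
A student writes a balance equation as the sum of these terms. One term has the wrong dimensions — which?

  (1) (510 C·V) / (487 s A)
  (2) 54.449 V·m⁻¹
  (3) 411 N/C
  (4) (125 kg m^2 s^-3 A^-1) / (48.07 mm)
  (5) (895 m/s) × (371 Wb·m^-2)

(1)

Expand each in SI base units:
  (1) [kg·m²·s⁻²] / [s·A] = kg·m²·s⁻³·A⁻¹
  (2) V·m⁻¹ = J·C⁻¹·m⁻¹ = kg·m·s⁻³·A⁻¹
  (3) N·C⁻¹ = kg·m·s⁻²·(s·A)⁻¹ = kg·m·s⁻³·A⁻¹
  (4) [kg·m²·s⁻³·A⁻¹] / [m] = kg·m·s⁻³·A⁻¹
  (5) [m·s⁻¹] · [kg·s⁻²·A⁻¹] = kg·m·s⁻³·A⁻¹
All reduce to kg·m·s⁻³·A⁻¹ except (1), which is kg·m²·s⁻³·A⁻¹.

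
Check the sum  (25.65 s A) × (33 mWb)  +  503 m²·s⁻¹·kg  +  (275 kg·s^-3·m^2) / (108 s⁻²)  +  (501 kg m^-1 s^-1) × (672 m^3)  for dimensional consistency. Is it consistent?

Yes

In SI base units:
  (25.65 s A) × (33 mWb):  [s·A] · [kg·m²·s⁻²·A⁻¹] = kg·m²·s⁻¹
  503 m²·s⁻¹·kg:  kg·m²·s⁻¹
  (275 kg·s^-3·m^2) / (108 s⁻²):  [kg·m²·s⁻³] / [s⁻²] = kg·m²·s⁻¹
  (501 kg m^-1 s^-1) × (672 m^3):  [kg·m⁻¹·s⁻¹] · [m³] = kg·m²·s⁻¹
Every term reduces to kg·m²·s⁻¹.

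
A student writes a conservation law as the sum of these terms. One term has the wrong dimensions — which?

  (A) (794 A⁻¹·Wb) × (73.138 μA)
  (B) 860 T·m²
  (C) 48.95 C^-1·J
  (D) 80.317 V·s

Dimensions:
  (A) [kg·m²·s⁻²·A⁻²] · [A] = kg·m²·s⁻²·A⁻¹
  (B) T·m² = Wb·m⁻²·m² = kg·m²·s⁻²·A⁻¹
  (C) J·C⁻¹ = N·m·(s·A)⁻¹ = kg·m²·s⁻³·A⁻¹
  (D) V·s = J·C⁻¹·s = kg·m²·s⁻²·A⁻¹
All reduce to kg·m²·s⁻²·A⁻¹ except (C), which is kg·m²·s⁻³·A⁻¹.

(C)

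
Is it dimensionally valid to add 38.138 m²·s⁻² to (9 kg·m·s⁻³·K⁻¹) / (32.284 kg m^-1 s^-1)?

Expand each in SI base units:
  38.138 m²·s⁻²:  m²·s⁻²
  (9 kg·m·s⁻³·K⁻¹) / (32.284 kg m^-1 s^-1):  [kg·m·s⁻³·K⁻¹] / [kg·m⁻¹·s⁻¹] = m²·s⁻²·K⁻¹
m²·s⁻² ≠ m²·s⁻²·K⁻¹, so they cannot be added.

No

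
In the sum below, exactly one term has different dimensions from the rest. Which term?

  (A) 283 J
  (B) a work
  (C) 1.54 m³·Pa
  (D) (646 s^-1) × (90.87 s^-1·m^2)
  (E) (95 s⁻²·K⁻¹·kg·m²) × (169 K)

Reduce each to base SI dimensions:
  (A) J = N·m = kg·m²·s⁻²
  (B) [work] = kg·m²·s⁻²
  (C) Pa·m³ = N·m⁻²·m³ = kg·m²·s⁻²
  (D) [s⁻¹] · [m²·s⁻¹] = m²·s⁻²
  (E) [kg·m²·s⁻²·K⁻¹] · [K] = kg·m²·s⁻²
All reduce to kg·m²·s⁻² except (D), which is m²·s⁻².

(D)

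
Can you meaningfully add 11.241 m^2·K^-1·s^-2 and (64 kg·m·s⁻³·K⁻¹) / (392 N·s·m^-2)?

Reduce each to base SI dimensions:
  11.241 m^2·K^-1·s^-2:  m²·s⁻²·K⁻¹
  (64 kg·m·s⁻³·K⁻¹) / (392 N·s·m^-2):  [kg·m·s⁻³·K⁻¹] / [kg·m⁻¹·s⁻¹] = m²·s⁻²·K⁻¹
Both are m²·s⁻²·K⁻¹, so they have the same dimensions and can be added.

Yes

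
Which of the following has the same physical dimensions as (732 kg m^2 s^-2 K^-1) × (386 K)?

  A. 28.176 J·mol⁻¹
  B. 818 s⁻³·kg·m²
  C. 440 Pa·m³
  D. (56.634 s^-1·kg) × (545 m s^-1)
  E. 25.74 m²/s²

Reference: [kg·m²·s⁻²·K⁻¹] · [K] = kg·m²·s⁻².
Each option:
  A. J·mol⁻¹ = N·m·mol⁻¹ = kg·m²·s⁻²·mol⁻¹
  B. kg·m²·s⁻³
  C. Pa·m³ = N·m⁻²·m³ = kg·m²·s⁻²  ← same
  D. [kg·s⁻¹] · [m·s⁻¹] = kg·m·s⁻²
  E. m²·s⁻²
Only C. matches kg·m²·s⁻².

C.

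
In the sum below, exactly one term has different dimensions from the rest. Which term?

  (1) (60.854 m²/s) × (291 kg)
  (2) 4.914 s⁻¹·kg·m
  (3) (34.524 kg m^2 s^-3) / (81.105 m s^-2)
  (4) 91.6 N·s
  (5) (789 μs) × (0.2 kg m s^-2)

(1)

Expand each in SI base units:
  (1) [m²·s⁻¹] · [kg] = kg·m²·s⁻¹
  (2) kg·m·s⁻¹
  (3) [kg·m²·s⁻³] / [m·s⁻²] = kg·m·s⁻¹
  (4) N·s = kg·m·s⁻²·s = kg·m·s⁻¹
  (5) [s] · [kg·m·s⁻²] = kg·m·s⁻¹
All reduce to kg·m·s⁻¹ except (1), which is kg·m²·s⁻¹.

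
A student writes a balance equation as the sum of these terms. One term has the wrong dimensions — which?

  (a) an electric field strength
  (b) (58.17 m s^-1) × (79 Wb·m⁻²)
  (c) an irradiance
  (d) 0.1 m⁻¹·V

(c)

In SI base units:
  (a) [electric field strength] = kg·m·s⁻³·A⁻¹
  (b) [m·s⁻¹] · [kg·s⁻²·A⁻¹] = kg·m·s⁻³·A⁻¹
  (c) [irradiance] = kg·s⁻³
  (d) V·m⁻¹ = J·C⁻¹·m⁻¹ = kg·m·s⁻³·A⁻¹
All reduce to kg·m·s⁻³·A⁻¹ except (c), which is kg·s⁻³.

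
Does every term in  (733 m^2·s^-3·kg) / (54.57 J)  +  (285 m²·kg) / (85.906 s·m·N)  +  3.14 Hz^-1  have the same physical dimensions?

No

Expand each in SI base units:
  (733 m^2·s^-3·kg) / (54.57 J):  [kg·m²·s⁻³] / [kg·m²·s⁻²] = s⁻¹
  (285 m²·kg) / (85.906 s·m·N):  [kg·m²] / [kg·m²·s⁻¹] = s
  3.14 Hz^-1:  Hz⁻¹ = (s⁻¹)⁻¹ = s
The terms do not share a single dimension (s vs s⁻¹).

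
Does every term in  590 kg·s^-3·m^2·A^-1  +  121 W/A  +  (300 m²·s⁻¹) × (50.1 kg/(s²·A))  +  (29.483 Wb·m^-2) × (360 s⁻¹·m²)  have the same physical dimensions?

Yes

Reduce each to base SI dimensions:
  590 kg·s^-3·m^2·A^-1:  kg·m²·s⁻³·A⁻¹
  121 W/A:  W·A⁻¹ = J·s⁻¹·A⁻¹ = kg·m²·s⁻³·A⁻¹
  (300 m²·s⁻¹) × (50.1 kg/(s²·A)):  [m²·s⁻¹] · [kg·s⁻²·A⁻¹] = kg·m²·s⁻³·A⁻¹
  (29.483 Wb·m^-2) × (360 s⁻¹·m²):  [kg·s⁻²·A⁻¹] · [m²·s⁻¹] = kg·m²·s⁻³·A⁻¹
Every term reduces to kg·m²·s⁻³·A⁻¹.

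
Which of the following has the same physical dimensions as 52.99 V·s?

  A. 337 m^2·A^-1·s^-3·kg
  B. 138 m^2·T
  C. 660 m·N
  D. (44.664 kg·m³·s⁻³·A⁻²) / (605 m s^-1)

Reference: V·s = J·C⁻¹·s = kg·m²·s⁻²·A⁻¹.
Each option:
  A. kg·m²·s⁻³·A⁻¹
  B. T·m² = Wb·m⁻²·m² = kg·m²·s⁻²·A⁻¹  ← same
  C. N·m = kg·m·s⁻²·m = kg·m²·s⁻²
  D. [kg·m³·s⁻³·A⁻²] / [m·s⁻¹] = kg·m²·s⁻²·A⁻²
Only B. matches kg·m²·s⁻²·A⁻¹.

B.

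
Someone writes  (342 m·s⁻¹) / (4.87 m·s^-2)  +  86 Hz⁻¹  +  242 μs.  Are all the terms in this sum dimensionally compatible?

Yes

In SI base units:
  (342 m·s⁻¹) / (4.87 m·s^-2):  [m·s⁻¹] / [m·s⁻²] = s
  86 Hz⁻¹:  Hz⁻¹ = (s⁻¹)⁻¹ = s
  242 μs:  s
Every term reduces to s.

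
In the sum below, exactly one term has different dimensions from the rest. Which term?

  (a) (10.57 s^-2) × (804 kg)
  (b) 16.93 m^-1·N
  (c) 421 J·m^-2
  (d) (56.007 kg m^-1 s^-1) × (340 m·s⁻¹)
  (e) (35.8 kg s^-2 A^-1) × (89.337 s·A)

Reduce each to base SI dimensions:
  (a) [s⁻²] · [kg] = kg·s⁻²
  (b) N·m⁻¹ = kg·m·s⁻²·m⁻¹ = kg·s⁻²
  (c) J·m⁻² = N·m·m⁻² = kg·s⁻²
  (d) [kg·m⁻¹·s⁻¹] · [m·s⁻¹] = kg·s⁻²
  (e) [kg·s⁻²·A⁻¹] · [s·A] = kg·s⁻¹
All reduce to kg·s⁻² except (e), which is kg·s⁻¹.

(e)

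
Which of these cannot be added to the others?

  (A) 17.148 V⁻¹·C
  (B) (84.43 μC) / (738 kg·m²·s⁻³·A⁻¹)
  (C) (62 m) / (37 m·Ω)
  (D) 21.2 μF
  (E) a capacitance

Work out the base dimensions of each:
  (A) C·V⁻¹ = s·A·(J·C⁻¹)⁻¹ = kg⁻¹·m⁻²·s⁴·A²
  (B) [s·A] / [kg·m²·s⁻³·A⁻¹] = kg⁻¹·m⁻²·s⁴·A²
  (C) [m] / [kg·m³·s⁻³·A⁻²] = kg⁻¹·m⁻²·s³·A²
  (D) F = C·V⁻¹ = kg⁻¹·m⁻²·s⁴·A²
  (E) [capacitance] = kg⁻¹·m⁻²·s⁴·A²
All reduce to kg⁻¹·m⁻²·s⁴·A² except (C), which is kg⁻¹·m⁻²·s³·A².

(C)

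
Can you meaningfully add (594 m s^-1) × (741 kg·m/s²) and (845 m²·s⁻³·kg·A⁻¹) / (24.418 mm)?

No

Expand each in SI base units:
  (594 m s^-1) × (741 kg·m/s²):  [m·s⁻¹] · [kg·m·s⁻²] = kg·m²·s⁻³
  (845 m²·s⁻³·kg·A⁻¹) / (24.418 mm):  [kg·m²·s⁻³·A⁻¹] / [m] = kg·m·s⁻³·A⁻¹
kg·m²·s⁻³ ≠ kg·m·s⁻³·A⁻¹, so they cannot be added.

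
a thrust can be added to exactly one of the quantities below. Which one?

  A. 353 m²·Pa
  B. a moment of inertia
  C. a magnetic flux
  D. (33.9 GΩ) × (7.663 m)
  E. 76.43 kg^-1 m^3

Reference: [thrust] = kg·m·s⁻².
Each option:
  A. Pa·m² = N·m⁻²·m² = kg·m·s⁻²  ← same
  B. [moment of inertia] = kg·m²
  C. [magnetic flux] = kg·m²·s⁻²·A⁻¹
  D. [kg·m²·s⁻³·A⁻²] · [m] = kg·m³·s⁻³·A⁻²
  E. kg⁻¹·m³
Only A. matches kg·m·s⁻².

A.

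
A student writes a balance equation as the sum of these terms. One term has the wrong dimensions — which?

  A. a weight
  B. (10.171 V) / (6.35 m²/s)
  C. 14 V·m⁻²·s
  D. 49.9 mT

A.

Expand each in SI base units:
  A. [weight] = kg·m·s⁻²
  B. [kg·m²·s⁻³·A⁻¹] / [m²·s⁻¹] = kg·s⁻²·A⁻¹
  C. V·s·m⁻² = J·C⁻¹·s·m⁻² = kg·s⁻²·A⁻¹
  D. T = Wb·m⁻² = kg·s⁻²·A⁻¹
All reduce to kg·s⁻²·A⁻¹ except A., which is kg·m·s⁻².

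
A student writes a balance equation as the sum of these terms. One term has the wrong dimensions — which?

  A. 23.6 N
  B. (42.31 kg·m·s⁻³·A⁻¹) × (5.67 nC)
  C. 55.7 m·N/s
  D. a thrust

C.

In SI base units:
  A. N = kg·m·s⁻²
  B. [kg·m·s⁻³·A⁻¹] · [s·A] = kg·m·s⁻²
  C. N·m·s⁻¹ = kg·m·s⁻²·m·s⁻¹ = kg·m²·s⁻³
  D. [thrust] = kg·m·s⁻²
All reduce to kg·m·s⁻² except C., which is kg·m²·s⁻³.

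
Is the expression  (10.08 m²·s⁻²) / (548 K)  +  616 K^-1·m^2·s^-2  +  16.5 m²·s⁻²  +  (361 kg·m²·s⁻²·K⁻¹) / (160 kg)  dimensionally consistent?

Expand each in SI base units:
  (10.08 m²·s⁻²) / (548 K):  [m²·s⁻²] / [K] = m²·s⁻²·K⁻¹
  616 K^-1·m^2·s^-2:  m²·s⁻²·K⁻¹
  16.5 m²·s⁻²:  m²·s⁻²
  (361 kg·m²·s⁻²·K⁻¹) / (160 kg):  [kg·m²·s⁻²·K⁻¹] / [kg] = m²·s⁻²·K⁻¹
The terms do not share a single dimension (m²·s⁻² vs m²·s⁻²·K⁻¹).

No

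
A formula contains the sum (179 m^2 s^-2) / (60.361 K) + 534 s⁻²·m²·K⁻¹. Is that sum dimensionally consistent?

Yes

Reduce each to base SI dimensions:
  (179 m^2 s^-2) / (60.361 K):  [m²·s⁻²] / [K] = m²·s⁻²·K⁻¹
  534 s⁻²·m²·K⁻¹:  m²·s⁻²·K⁻¹
Both are m²·s⁻²·K⁻¹, so they have the same dimensions and can be added.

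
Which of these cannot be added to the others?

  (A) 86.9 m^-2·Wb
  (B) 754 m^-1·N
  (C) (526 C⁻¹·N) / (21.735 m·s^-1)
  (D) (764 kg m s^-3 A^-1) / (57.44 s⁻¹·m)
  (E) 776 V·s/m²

(B)

In SI base units:
  (A) Wb·m⁻² = V·s·m⁻² = kg·s⁻²·A⁻¹
  (B) N·m⁻¹ = kg·m·s⁻²·m⁻¹ = kg·s⁻²
  (C) [kg·m·s⁻³·A⁻¹] / [m·s⁻¹] = kg·s⁻²·A⁻¹
  (D) [kg·m·s⁻³·A⁻¹] / [m·s⁻¹] = kg·s⁻²·A⁻¹
  (E) V·s·m⁻² = J·C⁻¹·s·m⁻² = kg·s⁻²·A⁻¹
All reduce to kg·s⁻²·A⁻¹ except (B), which is kg·s⁻².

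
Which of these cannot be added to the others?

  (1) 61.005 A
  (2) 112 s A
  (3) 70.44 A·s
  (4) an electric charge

(1)

Reduce each to base SI dimensions:
  (1) A
  (2) s·A
  (3) A·s = s·A
  (4) [electric charge] = s·A
All reduce to s·A except (1), which is A.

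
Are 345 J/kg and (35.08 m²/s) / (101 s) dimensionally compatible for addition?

Yes

Reduce each to base SI dimensions:
  345 J/kg:  J·kg⁻¹ = N·m·kg⁻¹ = m²·s⁻²
  (35.08 m²/s) / (101 s):  [m²·s⁻¹] / [s] = m²·s⁻²
Both are m²·s⁻², so they have the same dimensions and can be added.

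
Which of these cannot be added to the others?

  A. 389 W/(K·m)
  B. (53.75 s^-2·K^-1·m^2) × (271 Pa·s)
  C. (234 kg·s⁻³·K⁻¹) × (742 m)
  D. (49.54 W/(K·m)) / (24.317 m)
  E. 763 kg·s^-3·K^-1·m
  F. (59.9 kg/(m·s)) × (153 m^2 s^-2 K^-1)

Work out the base dimensions of each:
  A. W·m⁻¹·K⁻¹ = J·s⁻¹·m⁻¹·K⁻¹ = kg·m·s⁻³·K⁻¹
  B. [m²·s⁻²·K⁻¹] · [kg·m⁻¹·s⁻¹] = kg·m·s⁻³·K⁻¹
  C. [kg·s⁻³·K⁻¹] · [m] = kg·m·s⁻³·K⁻¹
  D. [kg·m·s⁻³·K⁻¹] / [m] = kg·s⁻³·K⁻¹
  E. kg·m·s⁻³·K⁻¹
  F. [kg·m⁻¹·s⁻¹] · [m²·s⁻²·K⁻¹] = kg·m·s⁻³·K⁻¹
All reduce to kg·m·s⁻³·K⁻¹ except D., which is kg·s⁻³·K⁻¹.

D.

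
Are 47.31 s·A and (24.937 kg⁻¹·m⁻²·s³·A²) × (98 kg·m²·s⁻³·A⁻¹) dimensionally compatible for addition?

Work out the base dimensions of each:
  47.31 s·A:  A·s = s·A
  (24.937 kg⁻¹·m⁻²·s³·A²) × (98 kg·m²·s⁻³·A⁻¹):  [kg⁻¹·m⁻²·s³·A²] · [kg·m²·s⁻³·A⁻¹] = A
s·A ≠ A, so they cannot be added.

No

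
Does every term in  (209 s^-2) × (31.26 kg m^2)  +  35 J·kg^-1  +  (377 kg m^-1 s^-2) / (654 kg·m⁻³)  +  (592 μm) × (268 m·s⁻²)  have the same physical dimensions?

Expand each in SI base units:
  (209 s^-2) × (31.26 kg m^2):  [s⁻²] · [kg·m²] = kg·m²·s⁻²
  35 J·kg^-1:  J·kg⁻¹ = N·m·kg⁻¹ = m²·s⁻²
  (377 kg m^-1 s^-2) / (654 kg·m⁻³):  [kg·m⁻¹·s⁻²] / [kg·m⁻³] = m²·s⁻²
  (592 μm) × (268 m·s⁻²):  [m] · [m·s⁻²] = m²·s⁻²
The terms do not share a single dimension (kg·m²·s⁻² vs m²·s⁻²).

No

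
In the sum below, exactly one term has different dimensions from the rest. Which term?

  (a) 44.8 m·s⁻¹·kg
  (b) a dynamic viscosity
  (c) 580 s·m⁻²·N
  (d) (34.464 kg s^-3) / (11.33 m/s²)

(a)

Work out the base dimensions of each:
  (a) kg·m·s⁻¹
  (b) [dynamic viscosity] = kg·m⁻¹·s⁻¹
  (c) N·s·m⁻² = kg·m·s⁻²·s·m⁻² = kg·m⁻¹·s⁻¹
  (d) [kg·s⁻³] / [m·s⁻²] = kg·m⁻¹·s⁻¹
All reduce to kg·m⁻¹·s⁻¹ except (a), which is kg·m·s⁻¹.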